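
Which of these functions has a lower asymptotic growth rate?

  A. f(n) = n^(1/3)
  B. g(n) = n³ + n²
A

f(n) = n^(1/3) is O(n^(1/3)), while g(n) = n³ + n² is O(n³).
Since O(n^(1/3)) grows slower than O(n³), f(n) is dominated.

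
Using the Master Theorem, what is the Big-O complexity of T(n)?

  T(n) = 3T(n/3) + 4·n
Θ(n log n)

Master Theorem: a = 3, b = 3, f(n) = 4·n.
Compute the critical exponent d = log₃(3) = 1.
Compare f(n) = Θ(n) against n^d:
  k = 1 = d, so f(n) = Θ(n^d) — Case 2.
  Work is balanced across levels: T(n) = Θ(n^d log n) = Θ(n log n).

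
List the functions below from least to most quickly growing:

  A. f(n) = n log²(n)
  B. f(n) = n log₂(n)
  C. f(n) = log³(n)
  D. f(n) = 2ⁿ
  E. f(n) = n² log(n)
C < B < A < E < D

Comparing growth rates:
C = log³(n) is O(log³ n)
B = n log₂(n) is O(n log n)
A = n log²(n) is O(n log² n)
E = n² log(n) is O(n² log n)
D = 2ⁿ is O(2ⁿ)

Therefore, the order from slowest to fastest is: C < B < A < E < D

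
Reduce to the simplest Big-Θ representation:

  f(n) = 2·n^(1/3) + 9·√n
Θ(√n)

Order the terms by growth rate: 2·n^(1/3) ≺ 9·√n.
The fastest-growing term 9·√n dominates as n → ∞; dropping its constant factor gives Θ(√n).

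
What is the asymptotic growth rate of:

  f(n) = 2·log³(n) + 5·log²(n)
Θ(log³ n)

Order the terms by growth rate: 5·log²(n) ≺ 2·log³(n).
The fastest-growing term 2·log³(n) dominates as n → ∞; dropping its constant factor gives Θ(log³ n).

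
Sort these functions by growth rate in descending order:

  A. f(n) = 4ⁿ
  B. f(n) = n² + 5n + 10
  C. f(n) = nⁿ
C > A > B

Comparing growth rates:
C = nⁿ is O(nⁿ)
A = 4ⁿ is O(4ⁿ)
B = n² + 5n + 10 is O(n²)

Therefore, the order from fastest to slowest is: C > A > B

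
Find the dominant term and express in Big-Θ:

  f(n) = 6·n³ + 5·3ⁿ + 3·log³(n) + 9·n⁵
Θ(3ⁿ)

Order the terms by growth rate: 3·log³(n) ≺ 6·n³ ≺ 9·n⁵ ≺ 5·3ⁿ.
The fastest-growing term 5·3ⁿ dominates as n → ∞; dropping its constant factor gives Θ(3ⁿ).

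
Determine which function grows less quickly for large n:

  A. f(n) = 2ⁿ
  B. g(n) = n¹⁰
B

f(n) = 2ⁿ is O(2ⁿ), while g(n) = n¹⁰ is O(n¹⁰).
Since O(n¹⁰) grows slower than O(2ⁿ), g(n) is dominated.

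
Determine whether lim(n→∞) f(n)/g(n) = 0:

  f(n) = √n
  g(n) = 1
False

f(n) = √n is O(√n), and g(n) = 1 is O(1).
Since O(√n) grows faster than or equal to O(1), f(n) = o(g(n)) is false.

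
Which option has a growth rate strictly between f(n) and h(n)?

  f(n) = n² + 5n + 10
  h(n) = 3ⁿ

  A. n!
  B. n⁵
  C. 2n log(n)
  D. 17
B

We need g(n) with n² + 5n + 10 = o(g(n)) and g(n) = o(3ⁿ), i.e. O(n²) ≺ g ≺ O(3ⁿ).
Check each option:
  A. n! — O(n!) does not grow strictly slower than h(n)
  B. n⁵ — O(n⁵) is strictly between O(n²) and O(3ⁿ) ✓
  C. 2n log(n) — O(n log n) does not grow strictly faster than f(n)
  D. 17 — O(1) does not grow strictly faster than f(n)

Only option B (n⁵) lies strictly between.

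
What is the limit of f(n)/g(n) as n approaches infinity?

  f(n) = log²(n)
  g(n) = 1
∞

Since log²(n) (O(log² n)) grows faster than 1 (O(1)),
the ratio f(n)/g(n) → ∞ as n → ∞.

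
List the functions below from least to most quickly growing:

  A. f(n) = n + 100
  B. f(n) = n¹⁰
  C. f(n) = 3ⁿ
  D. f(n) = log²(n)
D < A < B < C

Comparing growth rates:
D = log²(n) is O(log² n)
A = n + 100 is O(n)
B = n¹⁰ is O(n¹⁰)
C = 3ⁿ is O(3ⁿ)

Therefore, the order from slowest to fastest is: D < A < B < C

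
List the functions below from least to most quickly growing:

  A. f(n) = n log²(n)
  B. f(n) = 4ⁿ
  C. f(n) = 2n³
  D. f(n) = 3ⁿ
A < C < D < B

Comparing growth rates:
A = n log²(n) is O(n log² n)
C = 2n³ is O(n³)
D = 3ⁿ is O(3ⁿ)
B = 4ⁿ is O(4ⁿ)

Therefore, the order from slowest to fastest is: A < C < D < B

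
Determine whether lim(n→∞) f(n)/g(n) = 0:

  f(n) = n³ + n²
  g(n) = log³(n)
False

f(n) = n³ + n² is O(n³), and g(n) = log³(n) is O(log³ n).
Since O(n³) grows faster than or equal to O(log³ n), f(n) = o(g(n)) is false.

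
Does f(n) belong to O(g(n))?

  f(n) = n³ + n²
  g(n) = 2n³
True

f(n) = n³ + n² and g(n) = 2n³ are both O(n³).
Big-O permits equal growth rates (f ≤ c·g for some c), so f(n) = O(g(n)) is true.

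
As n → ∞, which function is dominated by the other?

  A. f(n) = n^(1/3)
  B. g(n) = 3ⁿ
A

f(n) = n^(1/3) is O(n^(1/3)), while g(n) = 3ⁿ is O(3ⁿ).
Since O(n^(1/3)) grows slower than O(3ⁿ), f(n) is dominated.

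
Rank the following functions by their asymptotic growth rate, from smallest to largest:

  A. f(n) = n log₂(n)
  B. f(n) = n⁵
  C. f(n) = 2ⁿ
A < B < C

Comparing growth rates:
A = n log₂(n) is O(n log n)
B = n⁵ is O(n⁵)
C = 2ⁿ is O(2ⁿ)

Therefore, the order from slowest to fastest is: A < B < C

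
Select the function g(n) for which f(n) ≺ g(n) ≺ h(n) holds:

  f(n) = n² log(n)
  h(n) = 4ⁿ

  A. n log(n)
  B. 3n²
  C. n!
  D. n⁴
D

We need g(n) with n² log(n) = o(g(n)) and g(n) = o(4ⁿ), i.e. O(n² log n) ≺ g ≺ O(4ⁿ).
Check each option:
  A. n log(n) — O(n log n) does not grow strictly faster than f(n)
  B. 3n² — O(n²) does not grow strictly faster than f(n)
  C. n! — O(n!) does not grow strictly slower than h(n)
  D. n⁴ — O(n⁴) is strictly between O(n² log n) and O(4ⁿ) ✓

Only option D (n⁴) lies strictly between.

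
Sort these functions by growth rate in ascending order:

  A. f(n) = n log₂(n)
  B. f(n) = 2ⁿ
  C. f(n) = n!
A < B < C

Comparing growth rates:
A = n log₂(n) is O(n log n)
B = 2ⁿ is O(2ⁿ)
C = n! is O(n!)

Therefore, the order from slowest to fastest is: A < B < C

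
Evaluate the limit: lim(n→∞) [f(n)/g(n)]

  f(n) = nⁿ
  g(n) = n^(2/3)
∞

Since nⁿ (O(nⁿ)) grows faster than n^(2/3) (O(n^(2/3))),
the ratio f(n)/g(n) → ∞ as n → ∞.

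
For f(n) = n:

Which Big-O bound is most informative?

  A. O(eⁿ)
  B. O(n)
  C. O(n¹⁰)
B

f(n) = n is O(n).
All listed options are valid Big-O bounds (upper bounds),
but O(n) is the tightest (smallest valid bound).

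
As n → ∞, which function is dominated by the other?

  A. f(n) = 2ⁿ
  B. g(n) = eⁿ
A

f(n) = 2ⁿ is O(2ⁿ), while g(n) = eⁿ is O(eⁿ).
Since O(2ⁿ) grows slower than O(eⁿ), f(n) is dominated.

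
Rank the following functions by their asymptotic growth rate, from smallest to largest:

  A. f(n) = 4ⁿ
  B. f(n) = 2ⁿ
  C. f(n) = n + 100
C < B < A

Comparing growth rates:
C = n + 100 is O(n)
B = 2ⁿ is O(2ⁿ)
A = 4ⁿ is O(4ⁿ)

Therefore, the order from slowest to fastest is: C < B < A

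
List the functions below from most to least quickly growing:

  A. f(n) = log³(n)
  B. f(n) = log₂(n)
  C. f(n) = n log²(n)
C > A > B

Comparing growth rates:
C = n log²(n) is O(n log² n)
A = log³(n) is O(log³ n)
B = log₂(n) is O(log n)

Therefore, the order from fastest to slowest is: C > A > B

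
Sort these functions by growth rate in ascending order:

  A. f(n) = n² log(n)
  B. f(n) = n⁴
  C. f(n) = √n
C < A < B

Comparing growth rates:
C = √n is O(√n)
A = n² log(n) is O(n² log n)
B = n⁴ is O(n⁴)

Therefore, the order from slowest to fastest is: C < A < B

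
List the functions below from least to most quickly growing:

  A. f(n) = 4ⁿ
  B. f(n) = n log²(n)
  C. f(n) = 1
C < B < A

Comparing growth rates:
C = 1 is O(1)
B = n log²(n) is O(n log² n)
A = 4ⁿ is O(4ⁿ)

Therefore, the order from slowest to fastest is: C < B < A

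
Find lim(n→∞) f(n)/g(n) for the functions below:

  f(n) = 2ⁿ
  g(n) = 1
∞

Since 2ⁿ (O(2ⁿ)) grows faster than 1 (O(1)),
the ratio f(n)/g(n) → ∞ as n → ∞.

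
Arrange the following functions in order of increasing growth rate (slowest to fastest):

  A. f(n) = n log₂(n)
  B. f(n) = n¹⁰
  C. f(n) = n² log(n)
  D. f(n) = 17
D < A < C < B

Comparing growth rates:
D = 17 is O(1)
A = n log₂(n) is O(n log n)
C = n² log(n) is O(n² log n)
B = n¹⁰ is O(n¹⁰)

Therefore, the order from slowest to fastest is: D < A < C < B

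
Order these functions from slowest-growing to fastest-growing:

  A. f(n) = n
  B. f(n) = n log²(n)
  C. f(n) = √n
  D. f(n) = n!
C < A < B < D

Comparing growth rates:
C = √n is O(√n)
A = n is O(n)
B = n log²(n) is O(n log² n)
D = n! is O(n!)

Therefore, the order from slowest to fastest is: C < A < B < D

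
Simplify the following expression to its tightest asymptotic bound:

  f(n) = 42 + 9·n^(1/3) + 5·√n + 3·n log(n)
Θ(n log n)

Order the terms by growth rate: 42 ≺ 9·n^(1/3) ≺ 5·√n ≺ 3·n log(n).
The fastest-growing term 3·n log(n) dominates as n → ∞; dropping its constant factor gives Θ(n log n).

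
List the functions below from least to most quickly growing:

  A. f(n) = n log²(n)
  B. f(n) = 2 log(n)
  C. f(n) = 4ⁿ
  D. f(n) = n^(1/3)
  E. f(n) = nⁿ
B < D < A < C < E

Comparing growth rates:
B = 2 log(n) is O(log n)
D = n^(1/3) is O(n^(1/3))
A = n log²(n) is O(n log² n)
C = 4ⁿ is O(4ⁿ)
E = nⁿ is O(nⁿ)

Therefore, the order from slowest to fastest is: B < D < A < C < E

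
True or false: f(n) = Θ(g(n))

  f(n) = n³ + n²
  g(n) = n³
True

f(n) = n³ + n² and g(n) = n³ are both O(n³).
Since they have the same asymptotic growth rate, f(n) = Θ(g(n)) is true.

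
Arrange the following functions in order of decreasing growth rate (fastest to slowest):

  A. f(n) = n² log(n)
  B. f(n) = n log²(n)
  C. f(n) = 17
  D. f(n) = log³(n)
A > B > D > C

Comparing growth rates:
A = n² log(n) is O(n² log n)
B = n log²(n) is O(n log² n)
D = log³(n) is O(log³ n)
C = 17 is O(1)

Therefore, the order from fastest to slowest is: A > B > D > C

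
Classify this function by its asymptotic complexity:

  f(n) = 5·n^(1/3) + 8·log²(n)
O(n^(1/3))

The dominant term in 5·n^(1/3) + 8·log²(n) is 5·n^(1/3), which is Θ(n^(1/3)).
Lower-order terms (8·log²(n)) are asymptotically negligible.
Constants are absorbed, so the tightest bound is O(n^(1/3)).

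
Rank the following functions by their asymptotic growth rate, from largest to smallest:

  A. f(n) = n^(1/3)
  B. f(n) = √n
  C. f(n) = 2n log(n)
C > B > A

Comparing growth rates:
C = 2n log(n) is O(n log n)
B = √n is O(√n)
A = n^(1/3) is O(n^(1/3))

Therefore, the order from fastest to slowest is: C > B > A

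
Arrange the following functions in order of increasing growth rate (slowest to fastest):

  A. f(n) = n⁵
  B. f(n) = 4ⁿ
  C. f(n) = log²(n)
C < A < B

Comparing growth rates:
C = log²(n) is O(log² n)
A = n⁵ is O(n⁵)
B = 4ⁿ is O(4ⁿ)

Therefore, the order from slowest to fastest is: C < A < B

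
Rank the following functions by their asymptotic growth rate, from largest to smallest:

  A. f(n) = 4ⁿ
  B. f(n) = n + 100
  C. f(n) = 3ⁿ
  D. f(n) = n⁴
A > C > D > B

Comparing growth rates:
A = 4ⁿ is O(4ⁿ)
C = 3ⁿ is O(3ⁿ)
D = n⁴ is O(n⁴)
B = n + 100 is O(n)

Therefore, the order from fastest to slowest is: A > C > D > B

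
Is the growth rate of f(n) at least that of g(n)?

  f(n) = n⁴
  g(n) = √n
True

f(n) = n⁴ is O(n⁴), and g(n) = √n is O(√n).
Since O(n⁴) grows at least as fast as O(√n), f(n) = Ω(g(n)) is true.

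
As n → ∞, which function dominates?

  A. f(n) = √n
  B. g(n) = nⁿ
B

f(n) = √n is O(√n), while g(n) = nⁿ is O(nⁿ).
Since O(nⁿ) grows faster than O(√n), g(n) dominates.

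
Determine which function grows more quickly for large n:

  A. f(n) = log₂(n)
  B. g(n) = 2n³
B

f(n) = log₂(n) is O(log n), while g(n) = 2n³ is O(n³).
Since O(n³) grows faster than O(log n), g(n) dominates.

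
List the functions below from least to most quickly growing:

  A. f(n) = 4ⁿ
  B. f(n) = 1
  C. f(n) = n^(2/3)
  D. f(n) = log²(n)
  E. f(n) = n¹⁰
B < D < C < E < A

Comparing growth rates:
B = 1 is O(1)
D = log²(n) is O(log² n)
C = n^(2/3) is O(n^(2/3))
E = n¹⁰ is O(n¹⁰)
A = 4ⁿ is O(4ⁿ)

Therefore, the order from slowest to fastest is: B < D < C < E < A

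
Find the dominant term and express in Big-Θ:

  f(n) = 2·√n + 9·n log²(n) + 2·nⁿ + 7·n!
Θ(nⁿ)

Order the terms by growth rate: 2·√n ≺ 9·n log²(n) ≺ 7·n! ≺ 2·nⁿ.
The fastest-growing term 2·nⁿ dominates as n → ∞; dropping its constant factor gives Θ(nⁿ).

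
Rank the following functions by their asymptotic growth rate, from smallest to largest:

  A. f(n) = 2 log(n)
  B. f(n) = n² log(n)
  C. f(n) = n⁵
A < B < C

Comparing growth rates:
A = 2 log(n) is O(log n)
B = n² log(n) is O(n² log n)
C = n⁵ is O(n⁵)

Therefore, the order from slowest to fastest is: A < B < C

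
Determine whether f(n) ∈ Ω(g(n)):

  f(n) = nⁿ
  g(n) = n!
True

f(n) = nⁿ is O(nⁿ), and g(n) = n! is O(n!).
Since O(nⁿ) grows at least as fast as O(n!), f(n) = Ω(g(n)) is true.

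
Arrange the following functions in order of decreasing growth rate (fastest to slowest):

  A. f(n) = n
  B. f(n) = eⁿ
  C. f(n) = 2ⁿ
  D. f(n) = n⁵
B > C > D > A

Comparing growth rates:
B = eⁿ is O(eⁿ)
C = 2ⁿ is O(2ⁿ)
D = n⁵ is O(n⁵)
A = n is O(n)

Therefore, the order from fastest to slowest is: B > C > D > A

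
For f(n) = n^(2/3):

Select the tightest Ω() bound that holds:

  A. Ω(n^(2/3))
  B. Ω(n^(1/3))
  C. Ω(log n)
A

f(n) = n^(2/3) is Ω(n^(2/3)).
All listed options are valid Big-Ω bounds (lower bounds),
but Ω(n^(2/3)) is the tightest (largest valid bound).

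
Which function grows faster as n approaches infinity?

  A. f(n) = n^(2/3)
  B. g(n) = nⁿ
B

f(n) = n^(2/3) is O(n^(2/3)), while g(n) = nⁿ is O(nⁿ).
Since O(nⁿ) grows faster than O(n^(2/3)), g(n) dominates.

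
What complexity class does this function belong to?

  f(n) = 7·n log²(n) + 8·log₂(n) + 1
O(n log² n)

The dominant term in 7·n log²(n) + 8·log₂(n) + 1 is 7·n log²(n), which is Θ(n log² n).
Lower-order terms (8·log₂(n), 1) are asymptotically negligible.
Constants are absorbed, so the tightest bound is O(n log² n).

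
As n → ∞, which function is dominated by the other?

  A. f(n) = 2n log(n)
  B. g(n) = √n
B

f(n) = 2n log(n) is O(n log n), while g(n) = √n is O(√n).
Since O(√n) grows slower than O(n log n), g(n) is dominated.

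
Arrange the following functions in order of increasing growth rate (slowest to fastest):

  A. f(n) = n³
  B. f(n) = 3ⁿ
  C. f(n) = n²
C < A < B

Comparing growth rates:
C = n² is O(n²)
A = n³ is O(n³)
B = 3ⁿ is O(3ⁿ)

Therefore, the order from slowest to fastest is: C < A < B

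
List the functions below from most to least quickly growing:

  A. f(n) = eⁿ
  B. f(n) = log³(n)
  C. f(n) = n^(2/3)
A > C > B

Comparing growth rates:
A = eⁿ is O(eⁿ)
C = n^(2/3) is O(n^(2/3))
B = log³(n) is O(log³ n)

Therefore, the order from fastest to slowest is: A > C > B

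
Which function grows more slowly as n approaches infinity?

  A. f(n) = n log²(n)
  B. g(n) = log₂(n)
B

f(n) = n log²(n) is O(n log² n), while g(n) = log₂(n) is O(log n).
Since O(log n) grows slower than O(n log² n), g(n) is dominated.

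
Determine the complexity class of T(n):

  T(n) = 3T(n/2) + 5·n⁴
Θ(n⁴)

Master Theorem: a = 3, b = 2, f(n) = 5·n⁴.
Compute the critical exponent d = log₂(3) = 1.585.
Compare f(n) = Θ(n⁴) against n^d:
  k = 4 > d = 1.585, so f(n) = Ω(n^(d+ε)) — Case 3.
  Regularity: a·(n/b)^4/n^4 = a/b^4 = 3/16 < 1 ✓.
  The top-level work dominates: T(n) = Θ(f(n)) = Θ(n⁴).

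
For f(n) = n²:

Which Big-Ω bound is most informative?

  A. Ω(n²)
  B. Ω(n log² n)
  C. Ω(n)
A

f(n) = n² is Ω(n²).
All listed options are valid Big-Ω bounds (lower bounds),
but Ω(n²) is the tightest (largest valid bound).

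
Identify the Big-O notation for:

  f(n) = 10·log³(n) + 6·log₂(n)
O(log³ n)

The dominant term in 10·log³(n) + 6·log₂(n) is 10·log³(n), which is Θ(log³ n).
Lower-order terms (6·log₂(n)) are asymptotically negligible.
Constants are absorbed, so the tightest bound is O(log³ n).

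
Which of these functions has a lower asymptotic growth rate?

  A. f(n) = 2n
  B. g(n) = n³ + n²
A

f(n) = 2n is O(n), while g(n) = n³ + n² is O(n³).
Since O(n) grows slower than O(n³), f(n) is dominated.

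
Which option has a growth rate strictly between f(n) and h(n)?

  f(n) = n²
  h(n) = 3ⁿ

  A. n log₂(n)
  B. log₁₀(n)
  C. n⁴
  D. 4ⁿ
C

We need g(n) with n² = o(g(n)) and g(n) = o(3ⁿ), i.e. O(n²) ≺ g ≺ O(3ⁿ).
Check each option:
  A. n log₂(n) — O(n log n) does not grow strictly faster than f(n)
  B. log₁₀(n) — O(log n) does not grow strictly faster than f(n)
  C. n⁴ — O(n⁴) is strictly between O(n²) and O(3ⁿ) ✓
  D. 4ⁿ — O(4ⁿ) does not grow strictly slower than h(n)

Only option C (n⁴) lies strictly between.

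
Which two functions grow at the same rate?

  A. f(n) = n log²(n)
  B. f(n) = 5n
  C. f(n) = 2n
B and C

Examining each function:
  A. n log²(n) is O(n log² n)
  B. 5n is O(n)
  C. 2n is O(n)

Functions B and C both have the same complexity class.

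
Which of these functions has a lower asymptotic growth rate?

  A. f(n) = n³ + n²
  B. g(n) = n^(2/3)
B

f(n) = n³ + n² is O(n³), while g(n) = n^(2/3) is O(n^(2/3)).
Since O(n^(2/3)) grows slower than O(n³), g(n) is dominated.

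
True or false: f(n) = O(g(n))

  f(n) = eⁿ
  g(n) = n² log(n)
False

f(n) = eⁿ is O(eⁿ), and g(n) = n² log(n) is O(n² log n).
Since O(eⁿ) grows faster than O(n² log n), f(n) = O(g(n)) is false.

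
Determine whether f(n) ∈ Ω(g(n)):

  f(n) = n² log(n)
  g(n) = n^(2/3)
True

f(n) = n² log(n) is O(n² log n), and g(n) = n^(2/3) is O(n^(2/3)).
Since O(n² log n) grows at least as fast as O(n^(2/3)), f(n) = Ω(g(n)) is true.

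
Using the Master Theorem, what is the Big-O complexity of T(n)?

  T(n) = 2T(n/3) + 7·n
Θ(n)

Master Theorem: a = 2, b = 3, f(n) = 7·n.
Compute the critical exponent d = log₃(2) = 0.631.
Compare f(n) = Θ(n) against n^d:
  k = 1 > d = 0.631, so f(n) = Ω(n^(d+ε)) — Case 3.
  Regularity: a·(n/b)^1/n^1 = a/b^1 = 2/3 < 1 ✓.
  The top-level work dominates: T(n) = Θ(f(n)) = Θ(n).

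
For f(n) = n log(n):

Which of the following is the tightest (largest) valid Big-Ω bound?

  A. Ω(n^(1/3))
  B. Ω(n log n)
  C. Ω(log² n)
B

f(n) = n log(n) is Ω(n log n).
All listed options are valid Big-Ω bounds (lower bounds),
but Ω(n log n) is the tightest (largest valid bound).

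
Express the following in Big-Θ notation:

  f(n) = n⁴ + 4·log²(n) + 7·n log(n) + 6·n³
Θ(n⁴)

Order the terms by growth rate: 4·log²(n) ≺ 7·n log(n) ≺ 6·n³ ≺ n⁴.
The fastest-growing term n⁴ dominates as n → ∞; dropping its constant factor gives Θ(n⁴).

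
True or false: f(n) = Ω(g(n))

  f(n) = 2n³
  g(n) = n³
True

f(n) = 2n³ and g(n) = n³ are both O(n³).
Big-Ω permits equal growth rates (f ≥ c·g for some c > 0), so f(n) = Ω(g(n)) is true.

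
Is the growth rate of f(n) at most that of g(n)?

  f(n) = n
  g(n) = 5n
True

f(n) = n and g(n) = 5n are both O(n).
Big-O permits equal growth rates (f ≤ c·g for some c), so f(n) = O(g(n)) is true.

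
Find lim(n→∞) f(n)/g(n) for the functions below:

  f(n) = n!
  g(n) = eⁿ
∞

Since n! (O(n!)) grows faster than eⁿ (O(eⁿ)),
the ratio f(n)/g(n) → ∞ as n → ∞.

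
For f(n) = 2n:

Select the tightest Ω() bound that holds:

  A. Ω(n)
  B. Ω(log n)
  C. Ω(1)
A

f(n) = 2n is Ω(n).
All listed options are valid Big-Ω bounds (lower bounds),
but Ω(n) is the tightest (largest valid bound).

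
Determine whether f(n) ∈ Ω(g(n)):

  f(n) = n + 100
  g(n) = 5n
True

f(n) = n + 100 and g(n) = 5n are both O(n).
Big-Ω permits equal growth rates (f ≥ c·g for some c > 0), so f(n) = Ω(g(n)) is true.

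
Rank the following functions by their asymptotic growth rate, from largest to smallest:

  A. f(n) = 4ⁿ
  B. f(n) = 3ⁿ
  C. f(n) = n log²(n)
A > B > C

Comparing growth rates:
A = 4ⁿ is O(4ⁿ)
B = 3ⁿ is O(3ⁿ)
C = n log²(n) is O(n log² n)

Therefore, the order from fastest to slowest is: A > B > C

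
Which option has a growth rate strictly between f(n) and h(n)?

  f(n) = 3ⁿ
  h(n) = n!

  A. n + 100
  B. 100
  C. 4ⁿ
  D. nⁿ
C

We need g(n) with 3ⁿ = o(g(n)) and g(n) = o(n!), i.e. O(3ⁿ) ≺ g ≺ O(n!).
Check each option:
  A. n + 100 — O(n) does not grow strictly faster than f(n)
  B. 100 — O(1) does not grow strictly faster than f(n)
  C. 4ⁿ — O(4ⁿ) is strictly between O(3ⁿ) and O(n!) ✓
  D. nⁿ — O(nⁿ) does not grow strictly slower than h(n)

Only option C (4ⁿ) lies strictly between.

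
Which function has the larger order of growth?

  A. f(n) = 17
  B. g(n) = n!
B

f(n) = 17 is O(1), while g(n) = n! is O(n!).
Since O(n!) grows faster than O(1), g(n) dominates.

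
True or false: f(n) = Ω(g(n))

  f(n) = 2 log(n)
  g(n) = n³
False

f(n) = 2 log(n) is O(log n), and g(n) = n³ is O(n³).
Since O(log n) grows slower than O(n³), f(n) = Ω(g(n)) is false.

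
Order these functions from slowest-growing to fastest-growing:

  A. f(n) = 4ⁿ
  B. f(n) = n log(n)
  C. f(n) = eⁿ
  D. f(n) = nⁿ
B < C < A < D

Comparing growth rates:
B = n log(n) is O(n log n)
C = eⁿ is O(eⁿ)
A = 4ⁿ is O(4ⁿ)
D = nⁿ is O(nⁿ)

Therefore, the order from slowest to fastest is: B < C < A < D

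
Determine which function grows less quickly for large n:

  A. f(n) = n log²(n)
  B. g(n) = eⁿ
A

f(n) = n log²(n) is O(n log² n), while g(n) = eⁿ is O(eⁿ).
Since O(n log² n) grows slower than O(eⁿ), f(n) is dominated.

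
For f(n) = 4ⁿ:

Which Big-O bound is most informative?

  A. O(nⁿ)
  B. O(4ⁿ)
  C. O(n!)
B

f(n) = 4ⁿ is O(4ⁿ).
All listed options are valid Big-O bounds (upper bounds),
but O(4ⁿ) is the tightest (smallest valid bound).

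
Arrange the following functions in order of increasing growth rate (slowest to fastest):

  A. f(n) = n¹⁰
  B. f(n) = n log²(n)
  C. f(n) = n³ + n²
B < C < A

Comparing growth rates:
B = n log²(n) is O(n log² n)
C = n³ + n² is O(n³)
A = n¹⁰ is O(n¹⁰)

Therefore, the order from slowest to fastest is: B < C < A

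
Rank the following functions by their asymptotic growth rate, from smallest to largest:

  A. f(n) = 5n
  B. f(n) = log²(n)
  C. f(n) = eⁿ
B < A < C

Comparing growth rates:
B = log²(n) is O(log² n)
A = 5n is O(n)
C = eⁿ is O(eⁿ)

Therefore, the order from slowest to fastest is: B < A < C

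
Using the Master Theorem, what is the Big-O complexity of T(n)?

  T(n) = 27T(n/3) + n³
Θ(n³ log n)

Master Theorem: a = 27, b = 3, f(n) = n³.
Compute the critical exponent d = log₃(27) = 3.
Compare f(n) = Θ(n³) against n^d:
  k = 3 = d, so f(n) = Θ(n^d) — Case 2.
  Work is balanced across levels: T(n) = Θ(n^d log n) = Θ(n³ log n).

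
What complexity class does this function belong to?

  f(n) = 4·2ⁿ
O(2ⁿ)

The dominant term in 4·2ⁿ is 4·2ⁿ, which is Θ(2ⁿ).
Constants are absorbed, so the tightest bound is O(2ⁿ).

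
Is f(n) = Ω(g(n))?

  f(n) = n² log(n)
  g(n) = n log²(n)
True

f(n) = n² log(n) is O(n² log n), and g(n) = n log²(n) is O(n log² n).
Since O(n² log n) grows at least as fast as O(n log² n), f(n) = Ω(g(n)) is true.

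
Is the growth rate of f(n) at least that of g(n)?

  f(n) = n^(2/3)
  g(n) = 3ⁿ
False

f(n) = n^(2/3) is O(n^(2/3)), and g(n) = 3ⁿ is O(3ⁿ).
Since O(n^(2/3)) grows slower than O(3ⁿ), f(n) = Ω(g(n)) is false.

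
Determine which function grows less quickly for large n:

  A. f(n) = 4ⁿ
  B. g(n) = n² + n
B

f(n) = 4ⁿ is O(4ⁿ), while g(n) = n² + n is O(n²).
Since O(n²) grows slower than O(4ⁿ), g(n) is dominated.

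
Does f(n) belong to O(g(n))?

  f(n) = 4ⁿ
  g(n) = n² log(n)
False

f(n) = 4ⁿ is O(4ⁿ), and g(n) = n² log(n) is O(n² log n).
Since O(4ⁿ) grows faster than O(n² log n), f(n) = O(g(n)) is false.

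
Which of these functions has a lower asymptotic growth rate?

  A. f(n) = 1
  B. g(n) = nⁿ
A

f(n) = 1 is O(1), while g(n) = nⁿ is O(nⁿ).
Since O(1) grows slower than O(nⁿ), f(n) is dominated.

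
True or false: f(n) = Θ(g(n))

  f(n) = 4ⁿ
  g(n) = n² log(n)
False

f(n) = 4ⁿ is O(4ⁿ), and g(n) = n² log(n) is O(n² log n).
Since they have different growth rates, f(n) = Θ(g(n)) is false.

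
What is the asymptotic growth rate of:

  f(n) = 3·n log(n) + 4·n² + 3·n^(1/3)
Θ(n²)

Order the terms by growth rate: 3·n^(1/3) ≺ 3·n log(n) ≺ 4·n².
The fastest-growing term 4·n² dominates as n → ∞; dropping its constant factor gives Θ(n²).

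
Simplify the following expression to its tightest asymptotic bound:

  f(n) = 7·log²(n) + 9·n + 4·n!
Θ(n!)

Order the terms by growth rate: 7·log²(n) ≺ 9·n ≺ 4·n!.
The fastest-growing term 4·n! dominates as n → ∞; dropping its constant factor gives Θ(n!).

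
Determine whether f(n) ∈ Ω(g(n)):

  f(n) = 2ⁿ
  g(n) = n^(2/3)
True

f(n) = 2ⁿ is O(2ⁿ), and g(n) = n^(2/3) is O(n^(2/3)).
Since O(2ⁿ) grows at least as fast as O(n^(2/3)), f(n) = Ω(g(n)) is true.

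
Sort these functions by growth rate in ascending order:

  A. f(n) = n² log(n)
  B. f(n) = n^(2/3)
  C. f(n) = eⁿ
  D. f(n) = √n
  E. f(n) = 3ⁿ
D < B < A < C < E

Comparing growth rates:
D = √n is O(√n)
B = n^(2/3) is O(n^(2/3))
A = n² log(n) is O(n² log n)
C = eⁿ is O(eⁿ)
E = 3ⁿ is O(3ⁿ)

Therefore, the order from slowest to fastest is: D < B < A < C < E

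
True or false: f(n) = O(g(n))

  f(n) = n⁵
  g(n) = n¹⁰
True

f(n) = n⁵ is O(n⁵), and g(n) = n¹⁰ is O(n¹⁰).
Since O(n⁵) ⊆ O(n¹⁰) (f grows no faster than g), f(n) = O(g(n)) is true.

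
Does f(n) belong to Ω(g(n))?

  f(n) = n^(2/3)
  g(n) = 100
True

f(n) = n^(2/3) is O(n^(2/3)), and g(n) = 100 is O(1).
Since O(n^(2/3)) grows at least as fast as O(1), f(n) = Ω(g(n)) is true.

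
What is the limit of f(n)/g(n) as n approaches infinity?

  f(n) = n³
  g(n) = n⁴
0

Since n³ (O(n³)) grows slower than n⁴ (O(n⁴)),
the ratio f(n)/g(n) → 0 as n → ∞.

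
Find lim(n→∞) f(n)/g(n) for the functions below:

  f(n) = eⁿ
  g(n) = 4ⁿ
0

Since eⁿ (O(eⁿ)) grows slower than 4ⁿ (O(4ⁿ)),
the ratio f(n)/g(n) → 0 as n → ∞.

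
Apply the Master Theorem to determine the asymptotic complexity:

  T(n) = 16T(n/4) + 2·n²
Θ(n² log n)

Master Theorem: a = 16, b = 4, f(n) = 2·n².
Compute the critical exponent d = log₄(16) = 2.
Compare f(n) = Θ(n²) against n^d:
  k = 2 = d, so f(n) = Θ(n^d) — Case 2.
  Work is balanced across levels: T(n) = Θ(n^d log n) = Θ(n² log n).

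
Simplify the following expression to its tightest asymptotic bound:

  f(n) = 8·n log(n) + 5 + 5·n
Θ(n log n)

Order the terms by growth rate: 5 ≺ 5·n ≺ 8·n log(n).
The fastest-growing term 8·n log(n) dominates as n → ∞; dropping its constant factor gives Θ(n log n).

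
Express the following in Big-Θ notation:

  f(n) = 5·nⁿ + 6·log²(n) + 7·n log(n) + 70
Θ(nⁿ)

Order the terms by growth rate: 70 ≺ 6·log²(n) ≺ 7·n log(n) ≺ 5·nⁿ.
The fastest-growing term 5·nⁿ dominates as n → ∞; dropping its constant factor gives Θ(nⁿ).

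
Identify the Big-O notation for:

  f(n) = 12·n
O(n)

The dominant term in 12·n is 12·n, which is Θ(n).
Constants are absorbed, so the tightest bound is O(n).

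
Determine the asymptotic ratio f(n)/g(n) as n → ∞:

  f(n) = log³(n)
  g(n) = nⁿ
0

Since log³(n) (O(log³ n)) grows slower than nⁿ (O(nⁿ)),
the ratio f(n)/g(n) → 0 as n → ∞.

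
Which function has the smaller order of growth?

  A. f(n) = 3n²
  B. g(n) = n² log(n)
A

f(n) = 3n² is O(n²), while g(n) = n² log(n) is O(n² log n).
Since O(n²) grows slower than O(n² log n), f(n) is dominated.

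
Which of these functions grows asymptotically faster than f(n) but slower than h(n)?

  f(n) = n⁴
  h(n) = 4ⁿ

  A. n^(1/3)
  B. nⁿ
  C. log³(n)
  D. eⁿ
D

We need g(n) with n⁴ = o(g(n)) and g(n) = o(4ⁿ), i.e. O(n⁴) ≺ g ≺ O(4ⁿ).
Check each option:
  A. n^(1/3) — O(n^(1/3)) does not grow strictly faster than f(n)
  B. nⁿ — O(nⁿ) does not grow strictly slower than h(n)
  C. log³(n) — O(log³ n) does not grow strictly faster than f(n)
  D. eⁿ — O(eⁿ) is strictly between O(n⁴) and O(4ⁿ) ✓

Only option D (eⁿ) lies strictly between.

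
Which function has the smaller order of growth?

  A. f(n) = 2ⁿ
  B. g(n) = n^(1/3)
B

f(n) = 2ⁿ is O(2ⁿ), while g(n) = n^(1/3) is O(n^(1/3)).
Since O(n^(1/3)) grows slower than O(2ⁿ), g(n) is dominated.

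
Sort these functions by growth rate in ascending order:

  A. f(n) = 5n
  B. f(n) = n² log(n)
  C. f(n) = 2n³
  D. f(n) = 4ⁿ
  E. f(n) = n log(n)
A < E < B < C < D

Comparing growth rates:
A = 5n is O(n)
E = n log(n) is O(n log n)
B = n² log(n) is O(n² log n)
C = 2n³ is O(n³)
D = 4ⁿ is O(4ⁿ)

Therefore, the order from slowest to fastest is: A < E < B < C < D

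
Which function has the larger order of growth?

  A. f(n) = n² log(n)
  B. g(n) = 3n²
A

f(n) = n² log(n) is O(n² log n), while g(n) = 3n² is O(n²).
Since O(n² log n) grows faster than O(n²), f(n) dominates.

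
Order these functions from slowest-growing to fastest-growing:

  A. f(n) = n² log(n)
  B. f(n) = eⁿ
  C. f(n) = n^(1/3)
C < A < B

Comparing growth rates:
C = n^(1/3) is O(n^(1/3))
A = n² log(n) is O(n² log n)
B = eⁿ is O(eⁿ)

Therefore, the order from slowest to fastest is: C < A < B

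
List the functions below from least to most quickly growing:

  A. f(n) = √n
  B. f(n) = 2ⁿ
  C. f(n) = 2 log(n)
C < A < B

Comparing growth rates:
C = 2 log(n) is O(log n)
A = √n is O(√n)
B = 2ⁿ is O(2ⁿ)

Therefore, the order from slowest to fastest is: C < A < B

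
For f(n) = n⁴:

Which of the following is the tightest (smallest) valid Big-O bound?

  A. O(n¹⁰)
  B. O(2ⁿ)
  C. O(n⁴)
C

f(n) = n⁴ is O(n⁴).
All listed options are valid Big-O bounds (upper bounds),
but O(n⁴) is the tightest (smallest valid bound).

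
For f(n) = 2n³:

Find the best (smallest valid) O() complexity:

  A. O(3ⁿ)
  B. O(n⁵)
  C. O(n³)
C

f(n) = 2n³ is O(n³).
All listed options are valid Big-O bounds (upper bounds),
but O(n³) is the tightest (smallest valid bound).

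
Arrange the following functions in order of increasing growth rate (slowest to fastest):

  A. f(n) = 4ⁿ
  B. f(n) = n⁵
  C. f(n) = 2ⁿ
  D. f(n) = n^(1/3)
D < B < C < A

Comparing growth rates:
D = n^(1/3) is O(n^(1/3))
B = n⁵ is O(n⁵)
C = 2ⁿ is O(2ⁿ)
A = 4ⁿ is O(4ⁿ)

Therefore, the order from slowest to fastest is: D < B < C < A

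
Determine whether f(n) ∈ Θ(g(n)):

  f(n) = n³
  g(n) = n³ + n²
True

f(n) = n³ and g(n) = n³ + n² are both O(n³).
Since they have the same asymptotic growth rate, f(n) = Θ(g(n)) is true.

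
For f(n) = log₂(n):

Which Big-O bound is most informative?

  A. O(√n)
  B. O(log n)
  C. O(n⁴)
B

f(n) = log₂(n) is O(log n).
All listed options are valid Big-O bounds (upper bounds),
but O(log n) is the tightest (smallest valid bound).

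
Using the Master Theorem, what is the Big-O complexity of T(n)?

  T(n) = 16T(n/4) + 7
Θ(n²)

Master Theorem: a = 16, b = 4, f(n) = 7.
Compute the critical exponent d = log₄(16) = 2.
Compare f(n) = Θ(1) against n^d:
  k = 0 < d = 2, so f(n) = O(n^(d-ε)) — Case 1.
  The recursion cost dominates: T(n) = Θ(n^d) = Θ(n²).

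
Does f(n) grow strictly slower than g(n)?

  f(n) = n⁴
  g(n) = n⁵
True

f(n) = n⁴ is O(n⁴), and g(n) = n⁵ is O(n⁵).
Since O(n⁴) grows strictly slower than O(n⁵), f(n) = o(g(n)) is true.
This means lim(n→∞) f(n)/g(n) = 0.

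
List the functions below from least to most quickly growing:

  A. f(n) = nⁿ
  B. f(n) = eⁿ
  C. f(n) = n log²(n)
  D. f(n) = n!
C < B < D < A

Comparing growth rates:
C = n log²(n) is O(n log² n)
B = eⁿ is O(eⁿ)
D = n! is O(n!)
A = nⁿ is O(nⁿ)

Therefore, the order from slowest to fastest is: C < B < D < A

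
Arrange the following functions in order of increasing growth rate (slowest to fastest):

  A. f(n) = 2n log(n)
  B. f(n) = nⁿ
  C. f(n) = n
C < A < B

Comparing growth rates:
C = n is O(n)
A = 2n log(n) is O(n log n)
B = nⁿ is O(nⁿ)

Therefore, the order from slowest to fastest is: C < A < B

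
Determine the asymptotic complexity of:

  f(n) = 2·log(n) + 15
O(log n)

The dominant term in 2·log(n) + 15 is 2·log(n), which is Θ(log n).
Lower-order terms (15) are asymptotically negligible.
Constants are absorbed, so the tightest bound is O(log n).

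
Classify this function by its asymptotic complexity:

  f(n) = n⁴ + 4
O(n⁴)

The dominant term in n⁴ + 4 is n⁴, which is Θ(n⁴).
Lower-order terms (4) are asymptotically negligible.
Constants are absorbed, so the tightest bound is O(n⁴).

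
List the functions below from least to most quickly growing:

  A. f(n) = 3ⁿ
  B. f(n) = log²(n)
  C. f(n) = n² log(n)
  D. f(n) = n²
B < D < C < A

Comparing growth rates:
B = log²(n) is O(log² n)
D = n² is O(n²)
C = n² log(n) is O(n² log n)
A = 3ⁿ is O(3ⁿ)

Therefore, the order from slowest to fastest is: B < D < C < A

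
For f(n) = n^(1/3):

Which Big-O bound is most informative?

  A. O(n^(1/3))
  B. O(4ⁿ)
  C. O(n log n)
A

f(n) = n^(1/3) is O(n^(1/3)).
All listed options are valid Big-O bounds (upper bounds),
but O(n^(1/3)) is the tightest (smallest valid bound).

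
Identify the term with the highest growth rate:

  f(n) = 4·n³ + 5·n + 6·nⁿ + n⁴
6·nⁿ

Looking at each term:
  - 4·n³ is O(n³)
  - 5·n is O(n)
  - 6·nⁿ is O(nⁿ)
  - n⁴ is O(n⁴)

The term 6·nⁿ (O(nⁿ)) grows fastest and dominates all others.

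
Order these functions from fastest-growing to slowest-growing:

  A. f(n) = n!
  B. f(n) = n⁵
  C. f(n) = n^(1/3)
A > B > C

Comparing growth rates:
A = n! is O(n!)
B = n⁵ is O(n⁵)
C = n^(1/3) is O(n^(1/3))

Therefore, the order from fastest to slowest is: A > B > C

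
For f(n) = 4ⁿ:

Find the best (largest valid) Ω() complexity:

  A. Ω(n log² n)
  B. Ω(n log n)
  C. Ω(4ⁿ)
C

f(n) = 4ⁿ is Ω(4ⁿ).
All listed options are valid Big-Ω bounds (lower bounds),
but Ω(4ⁿ) is the tightest (largest valid bound).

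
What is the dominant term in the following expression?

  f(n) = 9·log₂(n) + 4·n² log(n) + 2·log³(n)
4·n² log(n)

Looking at each term:
  - 9·log₂(n) is O(log n)
  - 4·n² log(n) is O(n² log n)
  - 2·log³(n) is O(log³ n)

The term 4·n² log(n) (O(n² log n)) grows fastest and dominates all others.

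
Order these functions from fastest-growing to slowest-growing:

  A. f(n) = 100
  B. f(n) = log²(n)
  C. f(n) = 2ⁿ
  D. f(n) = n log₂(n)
C > D > B > A

Comparing growth rates:
C = 2ⁿ is O(2ⁿ)
D = n log₂(n) is O(n log n)
B = log²(n) is O(log² n)
A = 100 is O(1)

Therefore, the order from fastest to slowest is: C > D > B > A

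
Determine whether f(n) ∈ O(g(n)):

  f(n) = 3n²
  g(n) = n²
True

f(n) = 3n² and g(n) = n² are both O(n²).
Big-O permits equal growth rates (f ≤ c·g for some c), so f(n) = O(g(n)) is true.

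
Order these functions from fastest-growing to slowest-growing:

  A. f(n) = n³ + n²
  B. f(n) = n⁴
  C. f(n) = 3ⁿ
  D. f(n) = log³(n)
C > B > A > D

Comparing growth rates:
C = 3ⁿ is O(3ⁿ)
B = n⁴ is O(n⁴)
A = n³ + n² is O(n³)
D = log³(n) is O(log³ n)

Therefore, the order from fastest to slowest is: C > B > A > D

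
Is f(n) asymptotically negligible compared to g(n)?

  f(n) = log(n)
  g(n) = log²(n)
True

f(n) = log(n) is O(log n), and g(n) = log²(n) is O(log² n).
Since O(log n) grows strictly slower than O(log² n), f(n) = o(g(n)) is true.
This means lim(n→∞) f(n)/g(n) = 0.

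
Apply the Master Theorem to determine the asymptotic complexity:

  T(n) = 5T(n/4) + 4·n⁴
Θ(n⁴)

Master Theorem: a = 5, b = 4, f(n) = 4·n⁴.
Compute the critical exponent d = log₄(5) = 1.161.
Compare f(n) = Θ(n⁴) against n^d:
  k = 4 > d = 1.161, so f(n) = Ω(n^(d+ε)) — Case 3.
  Regularity: a·(n/b)^4/n^4 = a/b^4 = 5/256 < 1 ✓.
  The top-level work dominates: T(n) = Θ(f(n)) = Θ(n⁴).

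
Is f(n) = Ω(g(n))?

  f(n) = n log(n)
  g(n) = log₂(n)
True

f(n) = n log(n) is O(n log n), and g(n) = log₂(n) is O(log n).
Since O(n log n) grows at least as fast as O(log n), f(n) = Ω(g(n)) is true.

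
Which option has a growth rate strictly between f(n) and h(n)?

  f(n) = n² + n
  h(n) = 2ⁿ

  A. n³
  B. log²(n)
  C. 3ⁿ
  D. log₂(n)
A

We need g(n) with n² + n = o(g(n)) and g(n) = o(2ⁿ), i.e. O(n²) ≺ g ≺ O(2ⁿ).
Check each option:
  A. n³ — O(n³) is strictly between O(n²) and O(2ⁿ) ✓
  B. log²(n) — O(log² n) does not grow strictly faster than f(n)
  C. 3ⁿ — O(3ⁿ) does not grow strictly slower than h(n)
  D. log₂(n) — O(log n) does not grow strictly faster than f(n)

Only option A (n³) lies strictly between.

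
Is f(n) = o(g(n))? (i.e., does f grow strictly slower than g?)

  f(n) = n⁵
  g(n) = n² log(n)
False

f(n) = n⁵ is O(n⁵), and g(n) = n² log(n) is O(n² log n).
Since O(n⁵) grows faster than or equal to O(n² log n), f(n) = o(g(n)) is false.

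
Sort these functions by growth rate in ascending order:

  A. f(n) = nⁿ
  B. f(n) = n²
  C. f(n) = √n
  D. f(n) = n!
C < B < D < A

Comparing growth rates:
C = √n is O(√n)
B = n² is O(n²)
D = n! is O(n!)
A = nⁿ is O(nⁿ)

Therefore, the order from slowest to fastest is: C < B < D < A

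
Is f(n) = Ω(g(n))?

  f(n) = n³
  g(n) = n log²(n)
True

f(n) = n³ is O(n³), and g(n) = n log²(n) is O(n log² n).
Since O(n³) grows at least as fast as O(n log² n), f(n) = Ω(g(n)) is true.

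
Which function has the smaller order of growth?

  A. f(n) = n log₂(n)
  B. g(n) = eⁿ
A

f(n) = n log₂(n) is O(n log n), while g(n) = eⁿ is O(eⁿ).
Since O(n log n) grows slower than O(eⁿ), f(n) is dominated.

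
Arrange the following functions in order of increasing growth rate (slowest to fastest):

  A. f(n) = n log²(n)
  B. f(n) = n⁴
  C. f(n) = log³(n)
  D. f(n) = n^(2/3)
C < D < A < B

Comparing growth rates:
C = log³(n) is O(log³ n)
D = n^(2/3) is O(n^(2/3))
A = n log²(n) is O(n log² n)
B = n⁴ is O(n⁴)

Therefore, the order from slowest to fastest is: C < D < A < B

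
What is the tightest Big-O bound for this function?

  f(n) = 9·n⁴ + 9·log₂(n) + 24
O(n⁴)

The dominant term in 9·n⁴ + 9·log₂(n) + 24 is 9·n⁴, which is Θ(n⁴).
Lower-order terms (9·log₂(n), 24) are asymptotically negligible.
Constants are absorbed, so the tightest bound is O(n⁴).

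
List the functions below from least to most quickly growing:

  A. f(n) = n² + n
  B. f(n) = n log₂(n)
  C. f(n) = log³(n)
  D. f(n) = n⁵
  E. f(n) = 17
E < C < B < A < D

Comparing growth rates:
E = 17 is O(1)
C = log³(n) is O(log³ n)
B = n log₂(n) is O(n log n)
A = n² + n is O(n²)
D = n⁵ is O(n⁵)

Therefore, the order from slowest to fastest is: E < C < B < A < D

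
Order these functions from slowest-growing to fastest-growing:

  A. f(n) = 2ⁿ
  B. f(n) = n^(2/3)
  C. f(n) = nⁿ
B < A < C

Comparing growth rates:
B = n^(2/3) is O(n^(2/3))
A = 2ⁿ is O(2ⁿ)
C = nⁿ is O(nⁿ)

Therefore, the order from slowest to fastest is: B < A < C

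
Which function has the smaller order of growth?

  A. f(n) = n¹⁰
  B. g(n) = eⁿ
A

f(n) = n¹⁰ is O(n¹⁰), while g(n) = eⁿ is O(eⁿ).
Since O(n¹⁰) grows slower than O(eⁿ), f(n) is dominated.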